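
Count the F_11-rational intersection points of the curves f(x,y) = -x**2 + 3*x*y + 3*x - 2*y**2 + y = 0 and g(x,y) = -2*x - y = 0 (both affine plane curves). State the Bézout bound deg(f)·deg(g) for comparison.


Common zeros: {(0, 0), (3, 5)}; count = 2; Bézout bound = 2.

deg(f) = 2, deg(g) = 1, so Bézout bound = 2.
Scan x ∈ F_11. For each x, list the y ∈ F_11 with f(x, y) ≡ 0 and those with g(x, y) ≡ 0 (mod 11); the common zeros in that column are the intersection.
  x = 0: f ≡ 0 at y ∈ {0, 6}; g ≡ 0 at y ∈ {0}; common: {0}.
  x = 1: f ≡ 0 at y ∈ ∅; g ≡ 0 at y ∈ {9}; common: ∅.
  x = 2: f ≡ 0 at y ∈ ∅; g ≡ 0 at y ∈ {7}; common: ∅.
  x = 3: f ≡ 0 at y ∈ {0, 5}; g ≡ 0 at y ∈ {5}; common: {5}.
  x = 4: f ≡ 0 at y ∈ {5, 7}; g ≡ 0 at y ∈ {3}; common: ∅.
  x = 5: f ≡ 0 at y ∈ {4}; g ≡ 0 at y ∈ {1}; common: ∅.
  x = 6: f ≡ 0 at y ∈ ∅; g ≡ 0 at y ∈ {10}; common: ∅.
  x = 7: f ≡ 0 at y ∈ ∅; g ≡ 0 at y ∈ {8}; common: ∅.
  x = 8: f ≡ 0 at y ∈ ∅; g ≡ 0 at y ∈ {6}; common: ∅.
  x = 9: f ≡ 0 at y ∈ {7}; g ≡ 0 at y ∈ {4}; common: ∅.
  x = 10: f ≡ 0 at y ∈ {4, 6}; g ≡ 0 at y ∈ {2}; common: ∅.
Collecting: common zeros = {(0, 0), (3, 5)}, so the count is 2.
Comparison with the Bézout bound: 2 ≤ 2 = deg(f)·deg(g), as expected for curves with no common component (the bound is attained).


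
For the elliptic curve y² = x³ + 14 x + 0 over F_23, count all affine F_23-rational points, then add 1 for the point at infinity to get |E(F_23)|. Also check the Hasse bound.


Affine points = {(0, 0), (2, 6), (2, 17), (3, 0), (6, 1), (6, 22), (7, 2), (7, 21), (8, 7), (8, 16), (9, 2), (9, 21), (10, 6), (10, 17), (11, 6), (11, 17), (18, 9), (18, 14), (19, 8), (19, 15), (20, 0), (22, 10), (22, 13)}; affine count = 23; |E(F_23)| = 24.

Discriminant check: Δ ∝ 4a³ + 27b² = 4·14³ + 27·0² = 4·2744 + 27·0 ≡ 5 (mod 23). Nonzero ⇒ E is nonsingular.
For each x ∈ F_23, compute rhs = x³ + 14·x + 0 mod 23, then count y ∈ F_23 with y² ≡ rhs.
  x = 0: rhs = 0, matching y values: 0 (1 points).
  x = 1: rhs = 15, matching y values: none (0 points).
  x = 2: rhs = 13, matching y values: 6, 17 (2 points).
  x = 3: rhs = 0, matching y values: 0 (1 points).
  x = 4: rhs = 5, matching y values: none (0 points).
  x = 5: rhs = 11, matching y values: none (0 points).
  x = 6: rhs = 1, matching y values: 1, 22 (2 points).
  x = 7: rhs = 4, matching y values: 2, 21 (2 points).
  x = 8: rhs = 3, matching y values: 7, 16 (2 points).
  x = 9: rhs = 4, matching y values: 2, 21 (2 points).
  x = 10: rhs = 13, matching y values: 6, 17 (2 points).
  x = 11: rhs = 13, matching y values: 6, 17 (2 points).
  x = 12: rhs = 10, matching y values: none (0 points).
  x = 13: rhs = 10, matching y values: none (0 points).
  x = 14: rhs = 19, matching y values: none (0 points).
  x = 15: rhs = 20, matching y values: none (0 points).
  x = 16: rhs = 19, matching y values: none (0 points).
  x = 17: rhs = 22, matching y values: none (0 points).
  x = 18: rhs = 12, matching y values: 9, 14 (2 points).
  x = 19: rhs = 18, matching y values: 8, 15 (2 points).
  x = 20: rhs = 0, matching y values: 0 (1 points).
  x = 21: rhs = 10, matching y values: none (0 points).
  x = 22: rhs = 8, matching y values: 10, 13 (2 points).
Total affine count: 23.
Full point count |E(F_23)| = 23 + 1 = 24.
Hasse bound: |24 − (23+1)| = |0| = 0 ≤ 2√23 ≈ 9.5917 ✓.


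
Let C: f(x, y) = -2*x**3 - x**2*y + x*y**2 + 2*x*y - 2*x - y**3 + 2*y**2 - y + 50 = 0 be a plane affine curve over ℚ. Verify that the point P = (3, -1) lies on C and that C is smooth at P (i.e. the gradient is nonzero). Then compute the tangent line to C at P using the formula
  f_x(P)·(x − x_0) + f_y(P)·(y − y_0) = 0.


Tangent line at P: -51*x - 17*y + 136 = 0.

Step 1: f(3, -1) = 0, so P lies on C.
Step 2: partial derivatives
  f_x(x, y) = -6*x**2 - 2*x*y + y**2 + 2*y - 2, f_y(x, y) = -x**2 + 2*x*y + 2*x - 3*y**2 + 4*y - 1.
  f_x(P) = -51, f_y(P) = -17 (gradient nonzero, so P is smooth).
Step 3: tangent line at P: -51·(x − 3) + -17·(y − -1) = 0.
Expanding: -51*x - 17*y + 136 = 0.


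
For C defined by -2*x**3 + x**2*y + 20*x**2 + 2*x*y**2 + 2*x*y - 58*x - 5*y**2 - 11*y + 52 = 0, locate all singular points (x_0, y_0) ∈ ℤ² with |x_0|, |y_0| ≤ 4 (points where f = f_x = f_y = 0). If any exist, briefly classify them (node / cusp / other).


Singular points: {(3, -2)}; classification: cusp.

Compute partial derivatives:
  f_x = -6*x**2 + 2*x*y + 40*x + 2*y**2 + 2*y - 58.
  f_y = x**2 + 4*x*y + 2*x - 10*y - 11.
Scan x_0 ∈ {−4, ..., 4}. For each x_0, f_y(x_0, y) is a polynomial in y; find its integer roots y ∈ {−4, ..., 4}, then test f_x and f at those candidates.
  x = -4: f_y(-4, y) = -26*y - 3; no integer root y with |y| ≤ 4.
  x = -3: f_y(-3, y) = -22*y - 8; no integer root y with |y| ≤ 4.
  x = -2: f_y(-2, y) = -18*y - 11; no integer root y with |y| ≤ 4.
  x = -1: f_y(-1, y) = -14*y - 12; no integer root y with |y| ≤ 4.
  x = 0: f_y(0, y) = -10*y - 11; no integer root y with |y| ≤ 4.
  x = 1: f_y(1, y) = -6*y - 8; no integer root y with |y| ≤ 4.
  x = 2: f_y(2, y) = -2*y - 3; no integer root y with |y| ≤ 4.
  x = 3: f_y(3, y) = 2*y + 4; vanishes at y ∈ {-2}. (3, -2): f_x = 0, f = 0 — SINGULAR.
  x = 4: f_y(4, y) = 6*y + 13; no integer root y with |y| ≤ 4.
Only singular point on the grid: (3, -2).
Classify: substitute x = 3 + u, y = -2 + v and expand: f = -2*u**3 + u**2*v + 2*u*v**2 + v**2.
No constant or linear terms (consistent with a singular point). Quadratic part: v**2. Cubic part: -2*u**3 + u**2*v + 2*u*v**2.
The quadratic part v**2 is a perfect square, so there is a single (double) tangent line v = 0, i.e. y = -2. Restricting the cubic part to that line (v = 0) leaves -2*u**3 ≠ 0, so f is not divisible by v and the branch is v² ≈ 2*u**3 to lowest order — this is a cusp.
Classification: cusp.


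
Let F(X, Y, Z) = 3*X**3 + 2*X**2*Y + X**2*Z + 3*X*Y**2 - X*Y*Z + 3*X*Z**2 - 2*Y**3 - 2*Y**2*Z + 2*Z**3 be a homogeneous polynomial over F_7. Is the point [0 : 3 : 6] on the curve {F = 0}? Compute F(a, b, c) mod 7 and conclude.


F(0,3,6) ≡ 4 (mod 7); P is NOT on the curve.

Evaluate F(0, 3, 6) term-by-term (mod 7).
  3*X**3 ↦ 3·0·1·1 = 0
  2*X**2*Y ↦ 2·0·3·1 = 0
  X**2*Z ↦ 1·0·1·6 = 0
  3*X*Y**2 ↦ 3·0·9·1 = 0
  -X*Y*Z ↦ -1·0·3·6 = 0
  3*X*Z**2 ↦ 3·0·1·36 = 0
  -2*Y**3 ↦ -2·1·27·1 = -54
  -2*Y**2*Z ↦ -2·1·9·6 = -108
  2*Z**3 ↦ 2·1·1·216 = 432
Sum: F(0, 3, 6) = (0) + (0) + (0) + (0) + (0) + (0) + (-54) + (-108) + (432) = 270.
Reducing mod 7: 270 ≡ 4 (mod 7).
Since F(a, b, c) ≡ 4 ≠ 0 (mod 7), P does NOT lie on the curve.


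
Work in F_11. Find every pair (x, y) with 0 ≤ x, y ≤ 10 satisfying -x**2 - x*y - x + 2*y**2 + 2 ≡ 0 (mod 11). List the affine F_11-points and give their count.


Affine F_11-points: {(1, 0), (1, 6), (2, 2), (2, 10), (3, 1), (3, 6), (6, 1), (6, 2), (9, 0), (9, 10)}; count = 10.

For each of the 121 pairs (x, y) ∈ F_11², evaluate f(x, y) mod 11. Record the zeros.
  x = 0: [0↦2, 1↦4, 2↦10, 3↦9, 4↦1, 5↦8, 6↦8, 7↦1, 8↦9, 9↦10, 10↦4]  zeros at y ∈ ∅
  x = 1: [0↦0, 1↦1, 2↦6, 3↦4, 4↦6, 5↦1, 6↦0, 7↦3, 8↦10, 9↦10, 10↦3]  zeros at y ∈ {0, 6}
  x = 2: [0↦7, 1↦7, 2↦0, 3↦8, 4↦9, 5↦3, 6↦1, 7↦3, 8↦9, 9↦8, 10↦0]  zeros at y ∈ {2, 10}
  x = 3: [0↦1, 1↦0, 2↦3, 3↦10, 4↦10, 5↦3, 6↦0, 7↦1, 8↦6, 9↦4, 10↦6]  zeros at y ∈ {1, 6}
  x = 4: [0↦4, 1↦2, 2↦4, 3↦10, 4↦9, 5↦1, 6↦8, 7↦8, 8↦1, 9↦9, 10↦10]  zeros at y ∈ ∅
  x = 5: [0↦5, 1↦2, 2↦3, 3↦8, 4↦6, 5↦8, 6↦3, 7↦2, 8↦5, 9↦1, 10↦1]  zeros at y ∈ ∅
  x = 6: [0↦4, 1↦0, 2↦0, 3↦4, 4↦1, 5↦2, 6↦7, 7↦5, 8↦7, 9↦2, 10↦1]  zeros at y ∈ {1, 2}
  x = 7: [0↦1, 1↦7, 2↦6, 3↦9, 4↦5, 5↦5, 6↦9, 7↦6, 8↦7, 9↦1, 10↦10]  zeros at y ∈ ∅
  x = 8: [0↦7, 1↦1, 2↦10, 3↦1, 4↦7, 5↦6, 6↦9, 7↦5, 8↦5, 9↦9, 10↦6]  zeros at y ∈ ∅
  x = 9: [0↦0, 1↦4, 2↦1, 3↦2, 4↦7, 5↦5, 6↦7, 7↦2, 8↦1, 9↦4, 10↦0]  zeros at y ∈ {0, 10}
  x = 10: [0↦2, 1↦5, 2↦1, 3↦1, 4↦5, 5↦2, 6↦3, 7↦8, 8↦6, 9↦8, 10↦3]  zeros at y ∈ ∅
Collecting zeros: affine points = {(1, 0), (1, 6), (2, 2), (2, 10), (3, 1), (3, 6), (6, 1), (6, 2), (9, 0), (9, 10)}.
Total count |C(F_11)_aff| = 10.


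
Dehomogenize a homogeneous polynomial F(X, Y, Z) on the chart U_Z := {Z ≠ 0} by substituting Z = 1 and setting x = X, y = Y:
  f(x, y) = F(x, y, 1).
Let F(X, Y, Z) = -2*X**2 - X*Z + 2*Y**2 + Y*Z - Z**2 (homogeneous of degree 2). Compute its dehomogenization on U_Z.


f(x, y) = -2*x**2 - x + 2*y**2 + y - 1

On U_Z we set Z = 1. Each monomial c·X^i·Y^j·Z^k in F becomes c·x^i·y^j·1^k = c·x^i·y^j.
Substituting Z = 1: F(X, Y, 1) = -2*x**2 - x + 2*y**2 + y - 1.
Note: deg(f) ≤ deg(F) = 2; strict inequality happens when F is divisible by Z (lost terms).


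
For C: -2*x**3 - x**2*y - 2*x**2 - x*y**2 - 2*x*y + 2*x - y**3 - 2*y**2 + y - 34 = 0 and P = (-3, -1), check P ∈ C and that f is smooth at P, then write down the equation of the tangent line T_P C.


Tangent line at P: -45*x - 7*y - 142 = 0.

Step 1: f(-3, -1) = 0, so P lies on C.
Step 2: partial derivatives
  f_x(x, y) = -6*x**2 - 2*x*y - 4*x - y**2 - 2*y + 2, f_y(x, y) = -x**2 - 2*x*y - 2*x - 3*y**2 - 4*y + 1.
  f_x(P) = -45, f_y(P) = -7 (gradient nonzero, so P is smooth).
Step 3: tangent line at P: -45·(x − -3) + -7·(y − -1) = 0.
Expanding: -45*x - 7*y - 142 = 0.


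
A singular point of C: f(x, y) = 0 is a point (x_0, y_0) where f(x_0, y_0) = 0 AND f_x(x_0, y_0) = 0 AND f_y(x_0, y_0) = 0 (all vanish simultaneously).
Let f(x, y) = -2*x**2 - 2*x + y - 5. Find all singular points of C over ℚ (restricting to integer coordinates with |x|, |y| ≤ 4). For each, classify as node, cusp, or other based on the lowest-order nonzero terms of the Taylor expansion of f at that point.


No singular points in the scanned grid; C is smooth there.

Compute partial derivatives:
  f_x = -4*x - 2.
  f_y = 1.
f_y = 1 is a nonzero constant, so f_y never vanishes: no point (x, y) can satisfy f = f_x = f_y = 0. In particular no (x, y) ∈ {−4, ..., 4}² is singular; the curve is smooth.


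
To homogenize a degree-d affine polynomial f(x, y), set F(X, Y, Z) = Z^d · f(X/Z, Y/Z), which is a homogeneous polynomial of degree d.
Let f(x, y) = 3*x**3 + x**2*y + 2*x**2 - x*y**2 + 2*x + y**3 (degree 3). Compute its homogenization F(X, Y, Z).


F(X, Y, Z) = 3*X**3 + X**2*Y + 2*X**2*Z - X*Y**2 + 2*X*Z**2 + Y**3

deg(f) = 3.
Substitute x = X/Z, y = Y/Z into f, then multiply by Z^3.
  monomial 3·x^3·y^0 ↦ 3·X^3·Y^0·Z^0.
  monomial 1·x^2·y^1 ↦ 1·X^2·Y^1·Z^0.
  monomial 2·x^2·y^0 ↦ 2·X^2·Y^0·Z^1.
  monomial -1·x^1·y^2 ↦ -1·X^1·Y^2·Z^0.
  monomial 2·x^1·y^0 ↦ 2·X^1·Y^0·Z^2.
  monomial 1·x^0·y^3 ↦ 1·X^0·Y^3·Z^0.
Collecting: F(X, Y, Z) = 3*X**3 + X**2*Y + 2*X**2*Z - X*Y**2 + 2*X*Z**2 + Y**3.


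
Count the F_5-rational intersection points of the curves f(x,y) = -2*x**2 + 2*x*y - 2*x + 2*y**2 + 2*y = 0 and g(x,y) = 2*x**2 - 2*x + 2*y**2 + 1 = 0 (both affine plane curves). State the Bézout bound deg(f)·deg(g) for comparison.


Common zeros: {(3, 4), (4, 0)}; count = 2; Bézout bound = 4.

deg(f) = 2, deg(g) = 2, so Bézout bound = 4.
Scan x ∈ F_5. For each x, list the y ∈ F_5 with f(x, y) ≡ 0 and those with g(x, y) ≡ 0 (mod 5); the common zeros in that column are the intersection.
  x = 0: f ≡ 0 at y ∈ {0, 4}; g ≡ 0 at y ∈ ∅; common: ∅.
  x = 1: f ≡ 0 at y ∈ ∅; g ≡ 0 at y ∈ ∅; common: ∅.
  x = 2: f ≡ 0 at y ∈ ∅; g ≡ 0 at y ∈ {0}; common: ∅.
  x = 3: f ≡ 0 at y ∈ {2, 4}; g ≡ 0 at y ∈ {1, 4}; common: {4}.
  x = 4: f ≡ 0 at y ∈ {0}; g ≡ 0 at y ∈ {0}; common: {0}.
Collecting: common zeros = {(3, 4), (4, 0)}, so the count is 2.
Comparison with the Bézout bound: 2 ≤ 4 = deg(f)·deg(g), as expected for curves with no common component (the affine F_5-count falls short of the bound because intersections may lie at infinity, over extension fields, or carry multiplicity).


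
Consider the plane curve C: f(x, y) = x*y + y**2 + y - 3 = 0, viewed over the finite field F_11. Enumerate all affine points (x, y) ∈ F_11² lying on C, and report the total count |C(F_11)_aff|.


Affine F_11-points: {(1, 1), (1, 8), (4, 2), (4, 4), (5, 7), (5, 9), (8, 3), (8, 10), (10, 5), (10, 6)}; count = 10.

For each of the 121 pairs (x, y) ∈ F_11², evaluate f(x, y) mod 11. Record the zeros.
  x = 0: [0↦8, 1↦10, 2↦3, 3↦9, 4↦6, 5↦5, 6↦6, 7↦9, 8↦3, 9↦10, 10↦8]  zeros at y ∈ ∅
  x = 1: [0↦8, 1↦0, 2↦5, 3↦1, 4↦10, 5↦10, 6↦1, 7↦5, 8↦0, 9↦8, 10↦7]  zeros at y ∈ {1, 8}
  x = 2: [0↦8, 1↦1, 2↦7, 3↦4, 4↦3, 5↦4, 6↦7, 7↦1, 8↦8, 9↦6, 10↦6]  zeros at y ∈ ∅
  x = 3: [0↦8, 1↦2, 2↦9, 3↦7, 4↦7, 5↦9, 6↦2, 7↦8, 8↦5, 9↦4, 10↦5]  zeros at y ∈ ∅
  x = 4: [0↦8, 1↦3, 2↦0, 3↦10, 4↦0, 5↦3, 6↦8, 7↦4, 8↦2, 9↦2, 10↦4]  zeros at y ∈ {2, 4}
  x = 5: [0↦8, 1↦4, 2↦2, 3↦2, 4↦4, 5↦8, 6↦3, 7↦0, 8↦10, 9↦0, 10↦3]  zeros at y ∈ {7, 9}
  x = 6: [0↦8, 1↦5, 2↦4, 3↦5, 4↦8, 5↦2, 6↦9, 7↦7, 8↦7, 9↦9, 10↦2]  zeros at y ∈ ∅
  x = 7: [0↦8, 1↦6, 2↦6, 3↦8, 4↦1, 5↦7, 6↦4, 7↦3, 8↦4, 9↦7, 10↦1]  zeros at y ∈ ∅
  x = 8: [0↦8, 1↦7, 2↦8, 3↦0, 4↦5, 5↦1, 6↦10, 7↦10, 8↦1, 9↦5, 10↦0]  zeros at y ∈ {3, 10}
  x = 9: [0↦8, 1↦8, 2↦10, 3↦3, 4↦9, 5↦6, 6↦5, 7↦6, 8↦9, 9↦3, 10↦10]  zeros at y ∈ ∅
  x = 10: [0↦8, 1↦9, 2↦1, 3↦6, 4↦2, 5↦0, 6↦0, 7↦2, 8↦6, 9↦1, 10↦9]  zeros at y ∈ {5, 6}
Collecting zeros: affine points = {(1, 1), (1, 8), (4, 2), (4, 4), (5, 7), (5, 9), (8, 3), (8, 10), (10, 5), (10, 6)}.
Total count |C(F_11)_aff| = 10.


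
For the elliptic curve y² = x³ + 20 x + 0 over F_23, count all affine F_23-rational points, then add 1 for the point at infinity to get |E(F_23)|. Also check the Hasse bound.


Affine points = {(0, 0), (2, 5), (2, 18), (3, 8), (3, 15), (4, 11), (4, 12), (5, 8), (5, 15), (7, 0), (9, 9), (9, 14), (10, 2), (10, 21), (12, 6), (12, 17), (15, 8), (15, 15), (16, 0), (17, 3), (17, 20), (22, 5), (22, 18)}; affine count = 23; |E(F_23)| = 24.

Discriminant check: Δ ∝ 4a³ + 27b² = 4·20³ + 27·0² = 4·8000 + 27·0 ≡ 7 (mod 23). Nonzero ⇒ E is nonsingular.
For each x ∈ F_23, compute rhs = x³ + 20·x + 0 mod 23, then count y ∈ F_23 with y² ≡ rhs.
  x = 0: rhs = 0, matching y values: 0 (1 points).
  x = 1: rhs = 21, matching y values: none (0 points).
  x = 2: rhs = 2, matching y values: 5, 18 (2 points).
  x = 3: rhs = 18, matching y values: 8, 15 (2 points).
  x = 4: rhs = 6, matching y values: 11, 12 (2 points).
  x = 5: rhs = 18, matching y values: 8, 15 (2 points).
  x = 6: rhs = 14, matching y values: none (0 points).
  x = 7: rhs = 0, matching y values: 0 (1 points).
  x = 8: rhs = 5, matching y values: none (0 points).
  x = 9: rhs = 12, matching y values: 9, 14 (2 points).
  x = 10: rhs = 4, matching y values: 2, 21 (2 points).
  x = 11: rhs = 10, matching y values: none (0 points).
  x = 12: rhs = 13, matching y values: 6, 17 (2 points).
  x = 13: rhs = 19, matching y values: none (0 points).
  x = 14: rhs = 11, matching y values: none (0 points).
  x = 15: rhs = 18, matching y values: 8, 15 (2 points).
  x = 16: rhs = 0, matching y values: 0 (1 points).
  x = 17: rhs = 9, matching y values: 3, 20 (2 points).
  x = 18: rhs = 5, matching y values: none (0 points).
  x = 19: rhs = 17, matching y values: none (0 points).
  x = 20: rhs = 5, matching y values: none (0 points).
  x = 21: rhs = 21, matching y values: none (0 points).
  x = 22: rhs = 2, matching y values: 5, 18 (2 points).
Total affine count: 23.
Full point count |E(F_23)| = 23 + 1 = 24.
Hasse bound: |24 − (23+1)| = |0| = 0 ≤ 2√23 ≈ 9.5917 ✓.


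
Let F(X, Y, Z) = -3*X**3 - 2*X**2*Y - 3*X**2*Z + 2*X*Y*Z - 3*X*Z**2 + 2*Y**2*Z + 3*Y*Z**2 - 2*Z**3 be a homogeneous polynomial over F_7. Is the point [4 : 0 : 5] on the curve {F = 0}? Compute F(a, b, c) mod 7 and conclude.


F(4,0,5) ≡ 5 (mod 7); P is NOT on the curve.

Evaluate F(4, 0, 5) term-by-term (mod 7).
  -3*X**3 ↦ -3·64·1·1 = -192
  -2*X**2*Y ↦ -2·16·0·1 = 0
  -3*X**2*Z ↦ -3·16·1·5 = -240
  2*X*Y*Z ↦ 2·4·0·5 = 0
  -3*X*Z**2 ↦ -3·4·1·25 = -300
  2*Y**2*Z ↦ 2·1·0·5 = 0
  3*Y*Z**2 ↦ 3·1·0·25 = 0
  -2*Z**3 ↦ -2·1·1·125 = -250
Sum: F(4, 0, 5) = (-192) + (0) + (-240) + (0) + (-300) + (0) + (0) + (-250) = -982.
Reducing mod 7: -982 ≡ 5 (mod 7).
Since F(a, b, c) ≡ 5 ≠ 0 (mod 7), P does NOT lie on the curve.


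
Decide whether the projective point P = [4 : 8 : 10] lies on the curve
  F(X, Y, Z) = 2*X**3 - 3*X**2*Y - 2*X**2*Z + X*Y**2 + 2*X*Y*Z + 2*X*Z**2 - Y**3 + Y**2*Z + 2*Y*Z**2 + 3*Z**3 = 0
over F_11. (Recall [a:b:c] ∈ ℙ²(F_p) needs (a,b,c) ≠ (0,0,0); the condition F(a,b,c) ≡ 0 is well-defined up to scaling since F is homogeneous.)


F(4,8,10) ≡ 7 (mod 11); P is NOT on the curve.

Evaluate F(4, 8, 10) term-by-term (mod 11).
  2*X**3 ↦ 2·64·1·1 = 128
  -3*X**2*Y ↦ -3·16·8·1 = -384
  -2*X**2*Z ↦ -2·16·1·10 = -320
  X*Y**2 ↦ 1·4·64·1 = 256
  2*X*Y*Z ↦ 2·4·8·10 = 640
  2*X*Z**2 ↦ 2·4·1·100 = 800
  -Y**3 ↦ -1·1·512·1 = -512
  Y**2*Z ↦ 1·1·64·10 = 640
  2*Y*Z**2 ↦ 2·1·8·100 = 1600
  3*Z**3 ↦ 3·1·1·1000 = 3000
Sum: F(4, 8, 10) = (128) + (-384) + (-320) + (256) + (640) + (800) + (-512) + (640) + (1600) + (3000) = 5848.
Reducing mod 11: 5848 ≡ 7 (mod 11).
Since F(a, b, c) ≡ 7 ≠ 0 (mod 11), P does NOT lie on the curve.


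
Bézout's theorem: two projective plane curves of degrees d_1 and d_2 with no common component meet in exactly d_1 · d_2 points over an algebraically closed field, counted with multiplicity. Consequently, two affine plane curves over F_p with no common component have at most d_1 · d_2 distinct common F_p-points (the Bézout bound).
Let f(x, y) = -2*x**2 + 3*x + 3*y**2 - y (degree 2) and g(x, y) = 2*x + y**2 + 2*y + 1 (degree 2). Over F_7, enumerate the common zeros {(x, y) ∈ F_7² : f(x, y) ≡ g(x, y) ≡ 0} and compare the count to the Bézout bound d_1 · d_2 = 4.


Common zeros: ∅; count = 0; Bézout bound = 4.

deg(f) = 2, deg(g) = 2, so Bézout bound = 4.
Scan x ∈ F_7. For each x, list the y ∈ F_7 with f(x, y) ≡ 0 and those with g(x, y) ≡ 0 (mod 7); the common zeros in that column are the intersection.
  x = 0: f ≡ 0 at y ∈ {0, 5}; g ≡ 0 at y ∈ {6}; common: ∅.
  x = 1: f ≡ 0 at y ∈ ∅; g ≡ 0 at y ∈ ∅; common: ∅.
  x = 2: f ≡ 0 at y ∈ {1, 4}; g ≡ 0 at y ∈ ∅; common: ∅.
  x = 3: f ≡ 0 at y ∈ {1, 4}; g ≡ 0 at y ∈ {0, 5}; common: ∅.
  x = 4: f ≡ 0 at y ∈ ∅; g ≡ 0 at y ∈ ∅; common: ∅.
  x = 5: f ≡ 0 at y ∈ {0, 5}; g ≡ 0 at y ∈ {1, 4}; common: ∅.
  x = 6: f ≡ 0 at y ∈ ∅; g ≡ 0 at y ∈ {2, 3}; common: ∅.
Collecting: common zeros = ∅, so the count is 0.
Comparison with the Bézout bound: 0 ≤ 4 = deg(f)·deg(g), as expected for curves with no common component (the affine F_7-count falls short of the bound because intersections may lie at infinity, over extension fields, or carry multiplicity).


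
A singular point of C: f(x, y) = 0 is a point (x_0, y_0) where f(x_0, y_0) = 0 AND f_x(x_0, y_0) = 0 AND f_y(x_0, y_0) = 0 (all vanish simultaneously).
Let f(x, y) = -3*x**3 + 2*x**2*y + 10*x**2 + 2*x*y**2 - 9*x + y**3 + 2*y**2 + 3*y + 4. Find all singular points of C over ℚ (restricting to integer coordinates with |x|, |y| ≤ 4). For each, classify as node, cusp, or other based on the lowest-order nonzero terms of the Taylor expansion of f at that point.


Singular points: {(1, -1)}; classification: node.

Compute partial derivatives:
  f_x = -9*x**2 + 4*x*y + 20*x + 2*y**2 - 9.
  f_y = 2*x**2 + 4*x*y + 3*y**2 + 4*y + 3.
Scan x_0 ∈ {−4, ..., 4}. For each x_0, f_y(x_0, y) is a polynomial in y; find its integer roots y ∈ {−4, ..., 4}, then test f_x and f at those candidates.
  x = -4: f_y(-4, y) = 3*y**2 - 12*y + 35; no integer root y with |y| ≤ 4.
  x = -3: f_y(-3, y) = 3*y**2 - 8*y + 21; no integer root y with |y| ≤ 4.
  x = -2: f_y(-2, y) = 3*y**2 - 4*y + 11; no integer root y with |y| ≤ 4.
  x = -1: f_y(-1, y) = 3*y**2 + 5; no integer root y with |y| ≤ 4.
  x = 0: f_y(0, y) = 3*y**2 + 4*y + 3; no integer root y with |y| ≤ 4.
  x = 1: f_y(1, y) = 3*y**2 + 8*y + 5; vanishes at y ∈ {-1}. (1, -1): f_x = 0, f = 0 — SINGULAR.
  x = 2: f_y(2, y) = 3*y**2 + 12*y + 11; no integer root y with |y| ≤ 4.
  x = 3: f_y(3, y) = 3*y**2 + 16*y + 21; vanishes at y ∈ {-3}. (3, -3): f_x = -48 ≠ 0.
  x = 4: f_y(4, y) = 3*y**2 + 20*y + 35; no integer root y with |y| ≤ 4.
Only singular point on the grid: (1, -1).
Classify: substitute x = 1 + u, y = -1 + v and expand: f = -3*u**3 + 2*u**2*v - u**2 + 2*u*v**2 + v**3 + v**2.
No constant or linear terms (consistent with a singular point). Quadratic part: -u**2 + v**2. Cubic part: -3*u**3 + 2*u**2*v + 2*u*v**2 + v**3.
The quadratic part v**2 - u**2 = (v − u)(v + u) splits into two distinct linear factors, so there are two distinct tangent lines y − -1 = ±(x − 1) — this is a node (ordinary double point).
Classification: node.


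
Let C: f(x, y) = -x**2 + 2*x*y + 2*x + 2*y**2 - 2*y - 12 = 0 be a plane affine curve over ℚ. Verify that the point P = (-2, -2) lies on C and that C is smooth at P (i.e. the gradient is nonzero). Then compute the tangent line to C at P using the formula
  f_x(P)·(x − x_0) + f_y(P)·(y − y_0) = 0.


Tangent line at P: 2*x - 14*y - 24 = 0.

Step 1: f(-2, -2) = 0, so P lies on C.
Step 2: partial derivatives
  f_x(x, y) = -2*x + 2*y + 2, f_y(x, y) = 2*x + 4*y - 2.
  f_x(P) = 2, f_y(P) = -14 (gradient nonzero, so P is smooth).
Step 3: tangent line at P: 2·(x − -2) + -14·(y − -2) = 0.
Expanding: 2*x - 14*y - 24 = 0.


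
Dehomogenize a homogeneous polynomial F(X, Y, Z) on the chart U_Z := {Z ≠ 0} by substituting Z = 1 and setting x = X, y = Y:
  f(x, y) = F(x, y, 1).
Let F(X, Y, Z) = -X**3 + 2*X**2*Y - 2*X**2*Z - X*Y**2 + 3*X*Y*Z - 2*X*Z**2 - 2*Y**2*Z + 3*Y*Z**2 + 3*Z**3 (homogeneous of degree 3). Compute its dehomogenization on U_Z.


f(x, y) = -x**3 + 2*x**2*y - 2*x**2 - x*y**2 + 3*x*y - 2*x - 2*y**2 + 3*y + 3

On U_Z we set Z = 1. Each monomial c·X^i·Y^j·Z^k in F becomes c·x^i·y^j·1^k = c·x^i·y^j.
Substituting Z = 1: F(X, Y, 1) = -x**3 + 2*x**2*y - 2*x**2 - x*y**2 + 3*x*y - 2*x - 2*y**2 + 3*y + 3.
Note: deg(f) ≤ deg(F) = 3; strict inequality happens when F is divisible by Z (lost terms).


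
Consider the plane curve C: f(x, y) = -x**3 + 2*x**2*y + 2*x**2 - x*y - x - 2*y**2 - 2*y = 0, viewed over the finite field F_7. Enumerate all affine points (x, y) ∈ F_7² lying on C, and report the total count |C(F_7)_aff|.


Affine F_7-points: {(0, 0), (0, 6), (1, 0), (1, 3), (2, 1)}; count = 5.

For each of the 49 pairs (x, y) ∈ F_7², evaluate f(x, y) mod 7. Record the zeros.
  x = 0: [0↦0, 1↦3, 2↦2, 3↦4, 4↦2, 5↦3, 6↦0]  zeros at y ∈ {0, 6}
  x = 1: [0↦0, 1↦4, 2↦4, 3↦0, 4↦6, 5↦1, 6↦6]  zeros at y ∈ {0, 3}
  x = 2: [0↦5, 1↦0, 2↦5, 3↦6, 4↦3, 5↦3, 6↦6]  zeros at y ∈ {1}
  x = 3: [0↦2, 1↦6, 2↦6, 3↦2, 4↦1, 5↦3, 6↦1]  zeros at y ∈ ∅
  x = 4: [0↦6, 1↦2, 2↦1, 3↦3, 4↦1, 5↦2, 6↦6]  zeros at y ∈ ∅
  x = 5: [0↦4, 1↦3, 2↦5, 3↦3, 4↦4, 5↦1, 6↦1]  zeros at y ∈ ∅
  x = 6: [0↦4, 1↦3, 2↦5, 3↦3, 4↦4, 5↦1, 6↦1]  zeros at y ∈ ∅
Collecting zeros: affine points = {(0, 0), (0, 6), (1, 0), (1, 3), (2, 1)}.
Total count |C(F_7)_aff| = 5.


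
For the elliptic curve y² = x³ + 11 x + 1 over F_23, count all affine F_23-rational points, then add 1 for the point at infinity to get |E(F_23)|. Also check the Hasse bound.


Affine points = {(0, 1), (0, 22), (1, 6), (1, 17), (2, 10), (2, 13), (8, 7), (8, 16), (9, 1), (9, 22), (11, 2), (11, 21), (13, 8), (13, 15), (14, 1), (14, 22), (16, 8), (16, 15), (17, 8), (17, 15), (19, 10), (19, 13), (22, 9), (22, 14)}; affine count = 24; |E(F_23)| = 25.

Discriminant check: Δ ∝ 4a³ + 27b² = 4·11³ + 27·1² = 4·1331 + 27·1 ≡ 15 (mod 23). Nonzero ⇒ E is nonsingular.
For each x ∈ F_23, compute rhs = x³ + 11·x + 1 mod 23, then count y ∈ F_23 with y² ≡ rhs.
  x = 0: rhs = 1, matching y values: 1, 22 (2 points).
  x = 1: rhs = 13, matching y values: 6, 17 (2 points).
  x = 2: rhs = 8, matching y values: 10, 13 (2 points).
  x = 3: rhs = 15, matching y values: none (0 points).
  x = 4: rhs = 17, matching y values: none (0 points).
  x = 5: rhs = 20, matching y values: none (0 points).
  x = 6: rhs = 7, matching y values: none (0 points).
  x = 7: rhs = 7, matching y values: none (0 points).
  x = 8: rhs = 3, matching y values: 7, 16 (2 points).
  x = 9: rhs = 1, matching y values: 1, 22 (2 points).
  x = 10: rhs = 7, matching y values: none (0 points).
  x = 11: rhs = 4, matching y values: 2, 21 (2 points).
  x = 12: rhs = 21, matching y values: none (0 points).
  x = 13: rhs = 18, matching y values: 8, 15 (2 points).
  x = 14: rhs = 1, matching y values: 1, 22 (2 points).
  x = 15: rhs = 22, matching y values: none (0 points).
  x = 16: rhs = 18, matching y values: 8, 15 (2 points).
  x = 17: rhs = 18, matching y values: 8, 15 (2 points).
  x = 18: rhs = 5, matching y values: none (0 points).
  x = 19: rhs = 8, matching y values: 10, 13 (2 points).
  x = 20: rhs = 10, matching y values: none (0 points).
  x = 21: rhs = 17, matching y values: none (0 points).
  x = 22: rhs = 12, matching y values: 9, 14 (2 points).
Total affine count: 24.
Full point count |E(F_23)| = 24 + 1 = 25.
Hasse bound: |25 − (23+1)| = |1| = 1 ≤ 2√23 ≈ 9.5917 ✓.


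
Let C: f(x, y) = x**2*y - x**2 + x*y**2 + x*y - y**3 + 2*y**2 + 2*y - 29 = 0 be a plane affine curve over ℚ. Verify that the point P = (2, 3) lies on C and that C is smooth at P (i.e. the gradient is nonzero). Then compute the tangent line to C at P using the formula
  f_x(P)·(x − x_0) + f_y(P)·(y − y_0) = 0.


Tangent line at P: 20*x + 5*y - 55 = 0.

Step 1: f(2, 3) = 0, so P lies on C.
Step 2: partial derivatives
  f_x(x, y) = 2*x*y - 2*x + y**2 + y, f_y(x, y) = x**2 + 2*x*y + x - 3*y**2 + 4*y + 2.
  f_x(P) = 20, f_y(P) = 5 (gradient nonzero, so P is smooth).
Step 3: tangent line at P: 20·(x − 2) + 5·(y − 3) = 0.
Expanding: 20*x + 5*y - 55 = 0.


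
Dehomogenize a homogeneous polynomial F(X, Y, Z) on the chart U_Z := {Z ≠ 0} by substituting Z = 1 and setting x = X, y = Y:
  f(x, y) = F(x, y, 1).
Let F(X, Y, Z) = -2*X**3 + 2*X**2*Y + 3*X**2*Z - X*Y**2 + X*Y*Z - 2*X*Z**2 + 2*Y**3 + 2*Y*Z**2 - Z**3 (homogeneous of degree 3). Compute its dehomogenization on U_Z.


f(x, y) = -2*x**3 + 2*x**2*y + 3*x**2 - x*y**2 + x*y - 2*x + 2*y**3 + 2*y - 1

On U_Z we set Z = 1. Each monomial c·X^i·Y^j·Z^k in F becomes c·x^i·y^j·1^k = c·x^i·y^j.
Substituting Z = 1: F(X, Y, 1) = -2*x**3 + 2*x**2*y + 3*x**2 - x*y**2 + x*y - 2*x + 2*y**3 + 2*y - 1.
Note: deg(f) ≤ deg(F) = 3; strict inequality happens when F is divisible by Z (lost terms).


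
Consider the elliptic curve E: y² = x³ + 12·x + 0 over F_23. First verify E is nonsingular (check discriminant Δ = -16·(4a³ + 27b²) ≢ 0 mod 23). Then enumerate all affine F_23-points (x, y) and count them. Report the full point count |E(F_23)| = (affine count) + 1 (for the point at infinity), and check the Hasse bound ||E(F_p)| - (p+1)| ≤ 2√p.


Affine points = {(0, 0), (1, 6), (1, 17), (2, 3), (2, 20), (5, 1), (5, 22), (6, 9), (6, 14), (7, 6), (7, 17), (9, 3), (9, 20), (10, 4), (10, 19), (12, 3), (12, 20), (15, 6), (15, 17), (19, 7), (19, 16), (20, 11), (20, 12)}; affine count = 23; |E(F_23)| = 24.

Discriminant check: Δ ∝ 4a³ + 27b² = 4·12³ + 27·0² = 4·1728 + 27·0 ≡ 12 (mod 23). Nonzero ⇒ E is nonsingular.
For each x ∈ F_23, compute rhs = x³ + 12·x + 0 mod 23, then count y ∈ F_23 with y² ≡ rhs.
  x = 0: rhs = 0, matching y values: 0 (1 points).
  x = 1: rhs = 13, matching y values: 6, 17 (2 points).
  x = 2: rhs = 9, matching y values: 3, 20 (2 points).
  x = 3: rhs = 17, matching y values: none (0 points).
  x = 4: rhs = 20, matching y values: none (0 points).
  x = 5: rhs = 1, matching y values: 1, 22 (2 points).
  x = 6: rhs = 12, matching y values: 9, 14 (2 points).
  x = 7: rhs = 13, matching y values: 6, 17 (2 points).
  x = 8: rhs = 10, matching y values: none (0 points).
  x = 9: rhs = 9, matching y values: 3, 20 (2 points).
  x = 10: rhs = 16, matching y values: 4, 19 (2 points).
  x = 11: rhs = 14, matching y values: none (0 points).
  x = 12: rhs = 9, matching y values: 3, 20 (2 points).
  x = 13: rhs = 7, matching y values: none (0 points).
  x = 14: rhs = 14, matching y values: none (0 points).
  x = 15: rhs = 13, matching y values: 6, 17 (2 points).
  x = 16: rhs = 10, matching y values: none (0 points).
  x = 17: rhs = 11, matching y values: none (0 points).
  x = 18: rhs = 22, matching y values: none (0 points).
  x = 19: rhs = 3, matching y values: 7, 16 (2 points).
  x = 20: rhs = 6, matching y values: 11, 12 (2 points).
  x = 21: rhs = 14, matching y values: none (0 points).
  x = 22: rhs = 10, matching y values: none (0 points).
Total affine count: 23.
Full point count |E(F_23)| = 23 + 1 = 24.
Hasse bound: |24 − (23+1)| = |0| = 0 ≤ 2√23 ≈ 9.5917 ✓.


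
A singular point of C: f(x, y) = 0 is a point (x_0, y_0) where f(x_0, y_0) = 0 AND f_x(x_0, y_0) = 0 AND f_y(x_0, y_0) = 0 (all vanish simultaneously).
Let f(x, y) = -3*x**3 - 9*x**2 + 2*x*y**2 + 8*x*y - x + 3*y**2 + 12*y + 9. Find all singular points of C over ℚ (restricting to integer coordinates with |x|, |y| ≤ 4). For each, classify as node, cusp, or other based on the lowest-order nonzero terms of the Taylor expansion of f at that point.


Singular points: {(-1, -2)}; classification: cusp.

Compute partial derivatives:
  f_x = -9*x**2 - 18*x + 2*y**2 + 8*y - 1.
  f_y = 4*x*y + 8*x + 6*y + 12.
Scan x_0 ∈ {−4, ..., 4}. For each x_0, f_y(x_0, y) is a polynomial in y; find its integer roots y ∈ {−4, ..., 4}, then test f_x and f at those candidates.
  x = -4: f_y(-4, y) = -10*y - 20; vanishes at y ∈ {-2}. (-4, -2): f_x = -81 ≠ 0.
  x = -3: f_y(-3, y) = -6*y - 12; vanishes at y ∈ {-2}. (-3, -2): f_x = -36 ≠ 0.
  x = -2: f_y(-2, y) = -2*y - 4; vanishes at y ∈ {-2}. (-2, -2): f_x = -9 ≠ 0.
  x = -1: f_y(-1, y) = 2*y + 4; vanishes at y ∈ {-2}. (-1, -2): f_x = 0, f = 0 — SINGULAR.
  x = 0: f_y(0, y) = 6*y + 12; vanishes at y ∈ {-2}. (0, -2): f_x = -9 ≠ 0.
  x = 1: f_y(1, y) = 10*y + 20; vanishes at y ∈ {-2}. (1, -2): f_x = -36 ≠ 0.
  x = 2: f_y(2, y) = 14*y + 28; vanishes at y ∈ {-2}. (2, -2): f_x = -81 ≠ 0.
  x = 3: f_y(3, y) = 18*y + 36; vanishes at y ∈ {-2}. (3, -2): f_x = -144 ≠ 0.
  x = 4: f_y(4, y) = 22*y + 44; vanishes at y ∈ {-2}. (4, -2): f_x = -225 ≠ 0.
Only singular point on the grid: (-1, -2).
Classify: substitute x = -1 + u, y = -2 + v and expand: f = -3*u**3 + 2*u*v**2 + v**2.
No constant or linear terms (consistent with a singular point). Quadratic part: v**2. Cubic part: -3*u**3 + 2*u*v**2.
The quadratic part v**2 is a perfect square, so there is a single (double) tangent line v = 0, i.e. y = -2. Restricting the cubic part to that line (v = 0) leaves -3*u**3 ≠ 0, so f is not divisible by v and the branch is v² ≈ 3*u**3 to lowest order — this is a cusp.
Classification: cusp.


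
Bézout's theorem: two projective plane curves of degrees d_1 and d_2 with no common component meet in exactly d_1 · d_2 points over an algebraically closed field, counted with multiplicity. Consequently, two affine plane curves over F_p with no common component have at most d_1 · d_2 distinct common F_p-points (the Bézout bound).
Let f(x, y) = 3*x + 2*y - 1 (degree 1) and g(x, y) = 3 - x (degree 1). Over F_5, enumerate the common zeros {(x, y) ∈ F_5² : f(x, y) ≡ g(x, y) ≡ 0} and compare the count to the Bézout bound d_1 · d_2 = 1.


Common zeros: {(3, 1)}; count = 1; Bézout bound = 1.

deg(f) = 1, deg(g) = 1, so Bézout bound = 1.
Scan x ∈ F_5. For each x, list the y ∈ F_5 with f(x, y) ≡ 0 and those with g(x, y) ≡ 0 (mod 5); the common zeros in that column are the intersection.
  x = 0: f ≡ 0 at y ∈ {3}; g ≡ 0 at y ∈ ∅; common: ∅.
  x = 1: f ≡ 0 at y ∈ {4}; g ≡ 0 at y ∈ ∅; common: ∅.
  x = 2: f ≡ 0 at y ∈ {0}; g ≡ 0 at y ∈ ∅; common: ∅.
  x = 3: f ≡ 0 at y ∈ {1}; g ≡ 0 at y ∈ {0, 1, 2, 3, 4}; common: {1}.
  x = 4: f ≡ 0 at y ∈ {2}; g ≡ 0 at y ∈ ∅; common: ∅.
Collecting: common zeros = {(3, 1)}, so the count is 1.
Comparison with the Bézout bound: 1 ≤ 1 = deg(f)·deg(g), as expected for curves with no common component (the bound is attained).


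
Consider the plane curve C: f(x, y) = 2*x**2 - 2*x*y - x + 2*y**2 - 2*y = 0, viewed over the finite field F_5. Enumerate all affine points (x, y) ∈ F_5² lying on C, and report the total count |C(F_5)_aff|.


Affine F_5-points: {(0, 0), (0, 1), (3, 0), (3, 4), (4, 1), (4, 4)}; count = 6.

For each of the 25 pairs (x, y) ∈ F_5², evaluate f(x, y) mod 5. Record the zeros.
  x = 0: [0↦0, 1↦0, 2↦4, 3↦2, 4↦4]  zeros at y ∈ {0, 1}
  x = 1: [0↦1, 1↦4, 2↦1, 3↦2, 4↦2]  zeros at y ∈ ∅
  x = 2: [0↦1, 1↦2, 2↦2, 3↦1, 4↦4]  zeros at y ∈ ∅
  x = 3: [0↦0, 1↦4, 2↦2, 3↦4, 4↦0]  zeros at y ∈ {0, 4}
  x = 4: [0↦3, 1↦0, 2↦1, 3↦1, 4↦0]  zeros at y ∈ {1, 4}
Collecting zeros: affine points = {(0, 0), (0, 1), (3, 0), (3, 4), (4, 1), (4, 4)}.
Total count |C(F_5)_aff| = 6.


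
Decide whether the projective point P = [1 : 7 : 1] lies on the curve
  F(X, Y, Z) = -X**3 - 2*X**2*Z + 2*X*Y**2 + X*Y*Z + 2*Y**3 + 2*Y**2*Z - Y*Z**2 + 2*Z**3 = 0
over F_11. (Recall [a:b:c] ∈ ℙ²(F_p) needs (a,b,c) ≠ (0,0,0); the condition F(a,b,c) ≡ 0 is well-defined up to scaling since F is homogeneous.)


F(1,7,1) ≡ 1 (mod 11); P is NOT on the curve.

Evaluate F(1, 7, 1) term-by-term (mod 11).
  -X**3 ↦ -1·1·1·1 = -1
  -2*X**2*Z ↦ -2·1·1·1 = -2
  2*X*Y**2 ↦ 2·1·49·1 = 98
  X*Y*Z ↦ 1·1·7·1 = 7
  2*Y**3 ↦ 2·1·343·1 = 686
  2*Y**2*Z ↦ 2·1·49·1 = 98
  -Y*Z**2 ↦ -1·1·7·1 = -7
  2*Z**3 ↦ 2·1·1·1 = 2
Sum: F(1, 7, 1) = (-1) + (-2) + (98) + (7) + (686) + (98) + (-7) + (2) = 881.
Reducing mod 11: 881 ≡ 1 (mod 11).
Since F(a, b, c) ≡ 1 ≠ 0 (mod 11), P does NOT lie on the curve.


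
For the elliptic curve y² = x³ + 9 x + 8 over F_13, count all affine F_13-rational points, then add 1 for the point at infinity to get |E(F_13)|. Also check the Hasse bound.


Affine points = {(3, 6), (3, 7), (4, 2), (4, 11), (5, 3), (5, 10), (9, 5), (9, 8)}; affine count = 8; |E(F_13)| = 9.

Discriminant check: Δ ∝ 4a³ + 27b² = 4·9³ + 27·8² = 4·729 + 27·64 ≡ 3 (mod 13). Nonzero ⇒ E is nonsingular.
For each x ∈ F_13, compute rhs = x³ + 9·x + 8 mod 13, then count y ∈ F_13 with y² ≡ rhs.
  x = 0: rhs = 8, matching y values: none (0 points).
  x = 1: rhs = 5, matching y values: none (0 points).
  x = 2: rhs = 8, matching y values: none (0 points).
  x = 3: rhs = 10, matching y values: 6, 7 (2 points).
  x = 4: rhs = 4, matching y values: 2, 11 (2 points).
  x = 5: rhs = 9, matching y values: 3, 10 (2 points).
  x = 6: rhs = 5, matching y values: none (0 points).
  x = 7: rhs = 11, matching y values: none (0 points).
  x = 8: rhs = 7, matching y values: none (0 points).
  x = 9: rhs = 12, matching y values: 5, 8 (2 points).
  x = 10: rhs = 6, matching y values: none (0 points).
  x = 11: rhs = 8, matching y values: none (0 points).
  x = 12: rhs = 11, matching y values: none (0 points).
Total affine count: 8.
Full point count |E(F_13)| = 8 + 1 = 9.
Hasse bound: |9 − (13+1)| = |-5| = 5 ≤ 2√13 ≈ 7.2111 ✓.


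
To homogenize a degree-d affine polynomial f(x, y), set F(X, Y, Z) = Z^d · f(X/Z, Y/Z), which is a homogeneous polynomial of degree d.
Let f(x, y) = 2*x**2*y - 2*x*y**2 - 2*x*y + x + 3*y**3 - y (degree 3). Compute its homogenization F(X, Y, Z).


F(X, Y, Z) = 2*X**2*Y - 2*X*Y**2 - 2*X*Y*Z + X*Z**2 + 3*Y**3 - Y*Z**2

deg(f) = 3.
Substitute x = X/Z, y = Y/Z into f, then multiply by Z^3.
  monomial 2·x^2·y^1 ↦ 2·X^2·Y^1·Z^0.
  monomial -2·x^1·y^2 ↦ -2·X^1·Y^2·Z^0.
  monomial -2·x^1·y^1 ↦ -2·X^1·Y^1·Z^1.
  monomial 1·x^1·y^0 ↦ 1·X^1·Y^0·Z^2.
  monomial 3·x^0·y^3 ↦ 3·X^0·Y^3·Z^0.
  monomial -1·x^0·y^1 ↦ -1·X^0·Y^1·Z^2.
Collecting: F(X, Y, Z) = 2*X**2*Y - 2*X*Y**2 - 2*X*Y*Z + X*Z**2 + 3*Y**3 - Y*Z**2.


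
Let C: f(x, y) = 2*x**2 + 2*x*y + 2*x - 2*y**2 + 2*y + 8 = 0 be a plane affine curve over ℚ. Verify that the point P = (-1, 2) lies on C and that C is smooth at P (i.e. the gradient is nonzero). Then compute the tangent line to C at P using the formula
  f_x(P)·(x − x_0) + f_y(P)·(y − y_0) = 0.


Tangent line at P: 2*x - 8*y + 18 = 0.

Step 1: f(-1, 2) = 0, so P lies on C.
Step 2: partial derivatives
  f_x(x, y) = 4*x + 2*y + 2, f_y(x, y) = 2*x - 4*y + 2.
  f_x(P) = 2, f_y(P) = -8 (gradient nonzero, so P is smooth).
Step 3: tangent line at P: 2·(x − -1) + -8·(y − 2) = 0.
Expanding: 2*x - 8*y + 18 = 0.


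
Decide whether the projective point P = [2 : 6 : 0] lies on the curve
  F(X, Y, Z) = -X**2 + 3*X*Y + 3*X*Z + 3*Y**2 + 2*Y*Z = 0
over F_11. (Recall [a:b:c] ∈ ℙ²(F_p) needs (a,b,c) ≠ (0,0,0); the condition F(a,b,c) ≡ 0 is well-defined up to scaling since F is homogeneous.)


F(2,6,0) ≡ 8 (mod 11); P is NOT on the curve.

Evaluate F(2, 6, 0) term-by-term (mod 11).
  -X**2 ↦ -1·4·1·1 = -4
  3*X*Y ↦ 3·2·6·1 = 36
  3*X*Z ↦ 3·2·1·0 = 0
  3*Y**2 ↦ 3·1·36·1 = 108
  2*Y*Z ↦ 2·1·6·0 = 0
Sum: F(2, 6, 0) = (-4) + (36) + (0) + (108) + (0) = 140.
Reducing mod 11: 140 ≡ 8 (mod 11).
Since F(a, b, c) ≡ 8 ≠ 0 (mod 11), P does NOT lie on the curve.


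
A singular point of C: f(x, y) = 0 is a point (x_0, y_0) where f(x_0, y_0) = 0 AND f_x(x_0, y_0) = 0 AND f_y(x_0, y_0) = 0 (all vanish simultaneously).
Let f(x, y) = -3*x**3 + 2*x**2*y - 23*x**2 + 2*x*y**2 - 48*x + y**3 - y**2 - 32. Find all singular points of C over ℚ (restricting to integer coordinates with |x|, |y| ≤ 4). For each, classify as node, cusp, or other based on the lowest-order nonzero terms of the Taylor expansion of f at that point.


Singular points: {(-2, 2)}; classification: node.

Compute partial derivatives:
  f_x = -9*x**2 + 4*x*y - 46*x + 2*y**2 - 48.
  f_y = 2*x**2 + 4*x*y + 3*y**2 - 2*y.
Scan x_0 ∈ {−4, ..., 4}. For each x_0, f_y(x_0, y) is a polynomial in y; find its integer roots y ∈ {−4, ..., 4}, then test f_x and f at those candidates.
  x = -4: f_y(-4, y) = 3*y**2 - 18*y + 32; no integer root y with |y| ≤ 4.
  x = -3: f_y(-3, y) = 3*y**2 - 14*y + 18; no integer root y with |y| ≤ 4.
  x = -2: f_y(-2, y) = 3*y**2 - 10*y + 8; vanishes at y ∈ {2}. (-2, 2): f_x = 0, f = 0 — SINGULAR.
  x = -1: f_y(-1, y) = 3*y**2 - 6*y + 2; no integer root y with |y| ≤ 4.
  x = 0: f_y(0, y) = 3*y**2 - 2*y; vanishes at y ∈ {0}. (0, 0): f_x = -48 ≠ 0.
  x = 1: f_y(1, y) = 3*y**2 + 2*y + 2; no integer root y with |y| ≤ 4.
  x = 2: f_y(2, y) = 3*y**2 + 6*y + 8; no integer root y with |y| ≤ 4.
  x = 3: f_y(3, y) = 3*y**2 + 10*y + 18; no integer root y with |y| ≤ 4.
  x = 4: f_y(4, y) = 3*y**2 + 14*y + 32; no integer root y with |y| ≤ 4.
Only singular point on the grid: (-2, 2).
Classify: substitute x = -2 + u, y = 2 + v and expand: f = -3*u**3 + 2*u**2*v - u**2 + 2*u*v**2 + v**3 + v**2.
No constant or linear terms (consistent with a singular point). Quadratic part: -u**2 + v**2. Cubic part: -3*u**3 + 2*u**2*v + 2*u*v**2 + v**3.
The quadratic part v**2 - u**2 = (v − u)(v + u) splits into two distinct linear factors, so there are two distinct tangent lines y − 2 = ±(x − -2) — this is a node (ordinary double point).
Classification: node.


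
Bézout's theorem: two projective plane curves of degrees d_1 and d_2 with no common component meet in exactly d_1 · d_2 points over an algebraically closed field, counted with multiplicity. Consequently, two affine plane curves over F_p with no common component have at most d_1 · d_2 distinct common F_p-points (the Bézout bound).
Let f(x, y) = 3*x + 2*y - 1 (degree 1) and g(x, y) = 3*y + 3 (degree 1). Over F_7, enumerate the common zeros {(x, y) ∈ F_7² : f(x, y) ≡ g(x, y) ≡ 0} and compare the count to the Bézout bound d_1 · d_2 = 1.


Common zeros: {(1, 6)}; count = 1; Bézout bound = 1.

deg(f) = 1, deg(g) = 1, so Bézout bound = 1.
Scan x ∈ F_7. For each x, list the y ∈ F_7 with f(x, y) ≡ 0 and those with g(x, y) ≡ 0 (mod 7); the common zeros in that column are the intersection.
  x = 0: f ≡ 0 at y ∈ {4}; g ≡ 0 at y ∈ {6}; common: ∅.
  x = 1: f ≡ 0 at y ∈ {6}; g ≡ 0 at y ∈ {6}; common: {6}.
  x = 2: f ≡ 0 at y ∈ {1}; g ≡ 0 at y ∈ {6}; common: ∅.
  x = 3: f ≡ 0 at y ∈ {3}; g ≡ 0 at y ∈ {6}; common: ∅.
  x = 4: f ≡ 0 at y ∈ {5}; g ≡ 0 at y ∈ {6}; common: ∅.
  x = 5: f ≡ 0 at y ∈ {0}; g ≡ 0 at y ∈ {6}; common: ∅.
  x = 6: f ≡ 0 at y ∈ {2}; g ≡ 0 at y ∈ {6}; common: ∅.
Collecting: common zeros = {(1, 6)}, so the count is 1.
Comparison with the Bézout bound: 1 ≤ 1 = deg(f)·deg(g), as expected for curves with no common component (the bound is attained).
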